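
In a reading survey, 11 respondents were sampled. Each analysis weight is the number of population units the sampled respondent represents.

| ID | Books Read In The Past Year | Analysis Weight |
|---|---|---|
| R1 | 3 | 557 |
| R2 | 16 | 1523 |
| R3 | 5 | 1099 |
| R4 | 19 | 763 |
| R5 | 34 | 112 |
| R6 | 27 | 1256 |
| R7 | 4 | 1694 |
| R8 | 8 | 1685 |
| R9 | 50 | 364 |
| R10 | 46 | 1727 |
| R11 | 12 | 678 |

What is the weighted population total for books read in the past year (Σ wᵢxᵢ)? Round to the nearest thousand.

Weighted total = 209785

210000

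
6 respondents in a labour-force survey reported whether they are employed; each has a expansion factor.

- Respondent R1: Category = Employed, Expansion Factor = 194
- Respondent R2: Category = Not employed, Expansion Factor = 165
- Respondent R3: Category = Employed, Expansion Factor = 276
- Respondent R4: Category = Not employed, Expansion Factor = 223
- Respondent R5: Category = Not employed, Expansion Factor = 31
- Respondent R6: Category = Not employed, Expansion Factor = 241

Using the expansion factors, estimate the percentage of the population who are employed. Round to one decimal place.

Sum of weights for 'Employed' = 194 + 276 = 470
Total weight = 194 + 165 + 276 + 223 + 31 + 241 = 1130
Weighted proportion = 470 / 1130 = 0.4159292 → 41.59292%

41.6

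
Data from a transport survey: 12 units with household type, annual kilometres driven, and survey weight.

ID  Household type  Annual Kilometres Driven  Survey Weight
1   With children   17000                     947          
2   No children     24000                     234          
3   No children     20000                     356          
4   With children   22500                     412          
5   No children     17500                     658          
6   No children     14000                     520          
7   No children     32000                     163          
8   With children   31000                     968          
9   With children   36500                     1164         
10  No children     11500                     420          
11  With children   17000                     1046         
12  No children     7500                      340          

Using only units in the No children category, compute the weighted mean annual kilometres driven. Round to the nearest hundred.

No children rows: 2, 3, 5, 6, 7, 10, 12
Weighted sum = 24000×234 + 20000×356 + 17500×658 + 14000×520 + 32000×163 + 11500×420 + 7500×340
  = 5616000 + 7120000 + 11515000 + 7280000 + 5216000 + 4830000 + 2550000 = 44127000
Sum of weights = 234 + 356 + 658 + 520 + 163 + 420 + 340 = 2691
Weighted mean = 44127000 / 2691 = 16397.993

16400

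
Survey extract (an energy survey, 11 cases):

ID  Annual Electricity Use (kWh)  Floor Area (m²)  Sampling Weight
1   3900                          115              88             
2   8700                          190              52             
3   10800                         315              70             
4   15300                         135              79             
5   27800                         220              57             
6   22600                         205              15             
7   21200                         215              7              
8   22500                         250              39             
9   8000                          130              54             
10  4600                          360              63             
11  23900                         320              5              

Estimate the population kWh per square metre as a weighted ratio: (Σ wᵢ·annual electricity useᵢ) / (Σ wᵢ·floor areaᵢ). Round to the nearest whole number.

59

Σ wᵢ·y = 3900×88 + 8700×52 + 10800×70 + 15300×79 + 27800×57 + 22600×15 + 21200×7 + 22500×39 + 8000×54 + 4600×63 + 23900×5
  = 343200 + 452400 + 756000 + 1208700 + 1584600 + 339000 + 148400 + 877500 + 432000 + 289800 + 119500 = 6551100
Σ wᵢ·x = 110885
Ratio = 6551100 / 110885 = 59.080128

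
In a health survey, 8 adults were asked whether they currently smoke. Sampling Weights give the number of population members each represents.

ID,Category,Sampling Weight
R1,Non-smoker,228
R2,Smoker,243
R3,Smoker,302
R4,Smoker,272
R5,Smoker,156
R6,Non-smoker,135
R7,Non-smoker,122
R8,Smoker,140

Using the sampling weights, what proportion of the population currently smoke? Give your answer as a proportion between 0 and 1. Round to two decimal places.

Sum of weights for 'Smoker' = 243 + 302 + 272 + 156 + 140 = 1113
Total weight = 228 + 243 + 302 + 272 + 156 + 135 + 122 + 140 = 1598
Weighted proportion = 1113 / 1598 = 0.69649562

0.70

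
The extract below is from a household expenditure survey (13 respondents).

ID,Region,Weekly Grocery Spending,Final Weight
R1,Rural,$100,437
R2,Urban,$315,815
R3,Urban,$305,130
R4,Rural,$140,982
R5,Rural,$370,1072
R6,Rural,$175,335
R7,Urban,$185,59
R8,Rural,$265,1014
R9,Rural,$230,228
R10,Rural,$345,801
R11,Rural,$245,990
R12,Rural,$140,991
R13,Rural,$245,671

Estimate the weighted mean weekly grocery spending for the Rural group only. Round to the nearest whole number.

Rural rows: R1, R4, R5, R6, R8, R9, R10, R11, R12, R13
Weighted sum = 100×437 + 140×982 + 370×1072 + 175×335 + 265×1014 + 230×228 + 345×801 + 245×990 + 140×991 + 245×671
  = 43700 + 137480 + 396640 + 58625 + 268710 + 52440 + 276345 + 242550 + 138740 + 164395 = 1779625
Sum of weights = 437 + 982 + 1072 + 335 + 1014 + 228 + 801 + 990 + 991 + 671 = 7521
Weighted mean = 1779625 / 7521 = 236.6208

237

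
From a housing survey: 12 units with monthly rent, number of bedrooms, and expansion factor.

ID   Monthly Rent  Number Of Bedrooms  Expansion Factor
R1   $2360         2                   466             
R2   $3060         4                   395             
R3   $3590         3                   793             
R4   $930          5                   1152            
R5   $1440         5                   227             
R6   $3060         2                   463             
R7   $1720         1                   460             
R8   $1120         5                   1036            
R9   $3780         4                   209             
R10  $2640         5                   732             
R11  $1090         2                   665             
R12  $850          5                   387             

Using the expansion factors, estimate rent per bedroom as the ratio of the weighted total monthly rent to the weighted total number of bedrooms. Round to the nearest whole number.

Σ wᵢ·y = 2360×466 + 3060×395 + 3590×793 + 930×1152 + 1440×227 + 3060×463 + 1720×460 + 1120×1036 + 3780×209 + 2640×732 + 1090×665 + 850×387
  = 13698170
Σ wᵢ·x = 2×466 + 4×395 + 3×793 + 5×1152 + 5×227 + 2×463 + 1×460 + 5×1036 + 4×209 + 5×732 + 2×665 + 5×387
  = 932 + 1580 + 2379 + 5760 + 1135 + 926 + 460 + 5180 + 836 + 3660 + 1330 + 1935 = 26113
Ratio = 13698170 / 26113 = 524.57282

525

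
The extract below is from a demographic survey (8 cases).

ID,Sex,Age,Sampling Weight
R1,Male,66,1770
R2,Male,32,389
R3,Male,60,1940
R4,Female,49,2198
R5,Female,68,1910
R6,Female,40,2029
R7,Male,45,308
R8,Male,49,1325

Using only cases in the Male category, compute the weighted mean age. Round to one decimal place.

56.6

Male rows: R1, R2, R3, R7, R8
Weighted sum = 66×1770 + 32×389 + 60×1940 + 45×308 + 49×1325
  = 324453
Sum of weights = 5732
Weighted mean = 324453 / 5732 = 56.603803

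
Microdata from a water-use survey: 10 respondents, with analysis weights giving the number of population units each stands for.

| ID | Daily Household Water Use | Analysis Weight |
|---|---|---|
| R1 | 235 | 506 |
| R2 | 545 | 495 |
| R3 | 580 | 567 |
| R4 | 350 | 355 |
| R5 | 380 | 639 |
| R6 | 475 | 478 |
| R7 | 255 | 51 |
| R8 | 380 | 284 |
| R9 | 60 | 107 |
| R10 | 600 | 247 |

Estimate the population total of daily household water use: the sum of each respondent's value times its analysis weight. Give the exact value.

Weighted total = 235×506 + 545×495 + 580×567 + 350×355 + 380×639 + 475×478 + 255×51 + 380×284 + 60×107 + 600×247
  = 1587210

1587210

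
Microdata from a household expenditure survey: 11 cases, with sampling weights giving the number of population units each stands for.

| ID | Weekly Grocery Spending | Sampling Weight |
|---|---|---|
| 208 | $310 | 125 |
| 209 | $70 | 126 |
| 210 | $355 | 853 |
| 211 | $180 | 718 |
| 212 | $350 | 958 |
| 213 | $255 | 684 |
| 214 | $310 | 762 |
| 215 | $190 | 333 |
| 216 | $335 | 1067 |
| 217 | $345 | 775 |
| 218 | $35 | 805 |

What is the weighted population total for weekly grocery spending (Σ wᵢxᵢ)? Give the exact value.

1941830

Weighted total = 310×125 + 70×126 + 355×853 + 180×718 + 350×958 + 255×684 + 310×762 + 190×333 + 335×1067 + 345×775 + 35×805
  = 38750 + 8820 + 302815 + 129240 + 335300 + 174420 + 236220 + 63270 + 357445 + 267375 + 28175 = 1941830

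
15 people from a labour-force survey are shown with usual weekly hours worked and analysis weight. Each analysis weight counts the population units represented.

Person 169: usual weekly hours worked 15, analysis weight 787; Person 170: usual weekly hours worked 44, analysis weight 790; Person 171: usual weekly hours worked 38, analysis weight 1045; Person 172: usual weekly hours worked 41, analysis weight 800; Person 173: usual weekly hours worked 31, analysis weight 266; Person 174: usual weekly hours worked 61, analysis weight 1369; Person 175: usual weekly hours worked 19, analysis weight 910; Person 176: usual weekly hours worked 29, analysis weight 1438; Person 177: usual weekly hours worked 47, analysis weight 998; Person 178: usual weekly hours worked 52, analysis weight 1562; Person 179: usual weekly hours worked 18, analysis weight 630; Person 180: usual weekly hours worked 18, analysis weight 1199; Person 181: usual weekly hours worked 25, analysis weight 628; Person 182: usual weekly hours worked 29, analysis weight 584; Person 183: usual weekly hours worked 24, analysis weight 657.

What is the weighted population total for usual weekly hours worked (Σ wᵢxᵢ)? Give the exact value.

479278

Weighted total = 479278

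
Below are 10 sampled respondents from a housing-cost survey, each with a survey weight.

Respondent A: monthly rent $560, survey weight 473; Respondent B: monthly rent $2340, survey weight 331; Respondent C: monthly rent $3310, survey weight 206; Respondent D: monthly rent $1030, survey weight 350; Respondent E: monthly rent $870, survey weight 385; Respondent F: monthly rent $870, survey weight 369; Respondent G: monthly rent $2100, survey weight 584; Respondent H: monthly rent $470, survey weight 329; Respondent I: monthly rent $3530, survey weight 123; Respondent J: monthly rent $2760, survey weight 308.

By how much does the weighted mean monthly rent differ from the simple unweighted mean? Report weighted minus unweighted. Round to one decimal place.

-221.5

Unweighted sum = 560 + 2340 + 3310 + 1030 + 870 + 870 + 2100 + 470 + 3530 + 2760 = 17840
Unweighted mean = 17840 / 10 = 1784
Weighted sum = 560×473 + 2340×331 + 3310×206 + 1030×350 + 870×385 + 870×369 + 2100×584 + 470×329 + 3530×123 + 2760×308
  = 264880 + 774540 + 681860 + 360500 + 334950 + 321030 + 1226400 + 154630 + 434190 + 850080 = 5403060
Sum of weights = 3458
Weighted mean = 5403060 / 3458 = 1562.4812
Difference (weighted minus unweighted) = -221.5188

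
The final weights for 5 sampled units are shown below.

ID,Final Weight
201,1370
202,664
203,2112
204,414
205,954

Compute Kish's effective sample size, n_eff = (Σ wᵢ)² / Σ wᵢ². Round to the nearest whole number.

4

Σ wᵢ = 5514
Σ wᵢ² = 1876900 + 440896 + 4460544 + 171396 + 910116 = 7859852
n_eff = 5514² / 7859852 = 30404196 / 7859852 = 3.8682912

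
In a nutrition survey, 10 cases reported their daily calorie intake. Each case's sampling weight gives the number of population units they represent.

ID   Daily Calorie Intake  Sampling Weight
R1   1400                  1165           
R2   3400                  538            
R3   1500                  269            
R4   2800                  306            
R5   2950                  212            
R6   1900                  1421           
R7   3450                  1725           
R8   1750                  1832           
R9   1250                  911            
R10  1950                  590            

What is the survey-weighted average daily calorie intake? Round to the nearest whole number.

2173

Weighted sum = 1400×1165 + 3400×538 + 1500×269 + 2800×306 + 2950×212 + 1900×1421 + 3450×1725 + 1750×1832 + 1250×911 + 1950×590
  = 19492300
Sum of weights = 1165 + 538 + 269 + 306 + 212 + 1421 + 1725 + 1832 + 911 + 590 = 8969
Weighted mean = 19492300 / 8969 = 2173.2969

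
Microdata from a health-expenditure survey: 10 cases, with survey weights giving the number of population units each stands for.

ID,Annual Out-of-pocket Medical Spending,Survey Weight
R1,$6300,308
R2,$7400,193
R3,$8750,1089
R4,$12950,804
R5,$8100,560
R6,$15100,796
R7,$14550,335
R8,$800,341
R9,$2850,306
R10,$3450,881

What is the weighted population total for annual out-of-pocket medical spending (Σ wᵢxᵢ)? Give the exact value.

48923350

Weighted total = 6300×308 + 7400×193 + 8750×1089 + 12950×804 + 8100×560 + 15100×796 + 14550×335 + 800×341 + 2850×306 + 3450×881
  = 1940400 + 1428200 + 9528750 + 10411800 + 4536000 + 12019600 + 4874250 + 272800 + 872100 + 3039450 = 48923350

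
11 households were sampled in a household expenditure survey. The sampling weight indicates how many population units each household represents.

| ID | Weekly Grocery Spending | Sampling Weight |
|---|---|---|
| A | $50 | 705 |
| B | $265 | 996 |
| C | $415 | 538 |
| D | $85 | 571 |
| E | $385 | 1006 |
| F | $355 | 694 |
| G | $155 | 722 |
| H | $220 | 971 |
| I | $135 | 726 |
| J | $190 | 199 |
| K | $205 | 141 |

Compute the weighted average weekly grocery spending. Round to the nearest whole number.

233

Weighted sum = 50×705 + 265×996 + 415×538 + 85×571 + 385×1006 + 355×694 + 155×722 + 220×971 + 135×726 + 190×199 + 205×141
  = 35250 + 263940 + 223270 + 48535 + 387310 + 246370 + 111910 + 213620 + 98010 + 37810 + 28905 = 1694930
Sum of weights = 705 + 996 + 538 + 571 + 1006 + 694 + 722 + 971 + 726 + 199 + 141 = 7269
Weighted mean = 1694930 / 7269 = 233.17238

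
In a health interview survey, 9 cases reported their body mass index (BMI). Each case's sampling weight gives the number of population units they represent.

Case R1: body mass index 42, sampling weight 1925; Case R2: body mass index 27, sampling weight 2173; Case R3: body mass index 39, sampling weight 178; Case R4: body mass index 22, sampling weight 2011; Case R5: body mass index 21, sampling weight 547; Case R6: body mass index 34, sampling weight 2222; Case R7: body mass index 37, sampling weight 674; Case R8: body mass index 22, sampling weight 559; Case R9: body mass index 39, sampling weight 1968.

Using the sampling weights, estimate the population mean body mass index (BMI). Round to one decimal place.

Weighted sum = 42×1925 + 27×2173 + 39×178 + 22×2011 + 21×547 + 34×2222 + 37×674 + 22×559 + 39×1968
  = 80850 + 58671 + 6942 + 44242 + 11487 + 75548 + 24938 + 12298 + 76752 = 391728
Sum of weights = 1925 + 2173 + 178 + 2011 + 547 + 2222 + 674 + 559 + 1968 = 12257
Weighted mean = 391728 / 12257 = 31.959533

32.0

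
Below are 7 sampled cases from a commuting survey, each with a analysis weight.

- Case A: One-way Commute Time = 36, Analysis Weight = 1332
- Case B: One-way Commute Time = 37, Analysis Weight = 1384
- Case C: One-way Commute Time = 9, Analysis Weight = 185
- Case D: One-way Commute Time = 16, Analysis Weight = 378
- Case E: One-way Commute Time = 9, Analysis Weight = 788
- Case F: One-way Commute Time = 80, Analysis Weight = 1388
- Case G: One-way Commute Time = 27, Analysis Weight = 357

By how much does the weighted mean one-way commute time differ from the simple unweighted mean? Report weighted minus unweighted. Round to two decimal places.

9.80

Unweighted sum = 36 + 37 + 9 + 16 + 9 + 80 + 27 = 214
Unweighted mean = 214 / 7 = 30.571429
Weighted sum = 234644
Sum of weights = 1332 + 1384 + 185 + 378 + 788 + 1388 + 357 = 5812
Weighted mean = 234644 / 5812 = 40.372333
Difference (weighted minus unweighted) = 9.8009045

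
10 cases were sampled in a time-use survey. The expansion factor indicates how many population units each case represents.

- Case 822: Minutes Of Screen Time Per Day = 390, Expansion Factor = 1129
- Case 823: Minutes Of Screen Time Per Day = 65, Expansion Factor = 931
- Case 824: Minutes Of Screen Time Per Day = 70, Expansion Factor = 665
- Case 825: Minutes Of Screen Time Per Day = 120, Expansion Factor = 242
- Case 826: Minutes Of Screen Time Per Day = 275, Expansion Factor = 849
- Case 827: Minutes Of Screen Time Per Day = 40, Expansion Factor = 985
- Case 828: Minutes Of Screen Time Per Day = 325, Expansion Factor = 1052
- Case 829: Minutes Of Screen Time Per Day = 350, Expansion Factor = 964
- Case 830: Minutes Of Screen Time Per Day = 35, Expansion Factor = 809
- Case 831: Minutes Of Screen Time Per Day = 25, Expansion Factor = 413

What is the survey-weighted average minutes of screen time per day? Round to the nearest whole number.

Weighted sum = 390×1129 + 65×931 + 70×665 + 120×242 + 275×849 + 40×985 + 325×1052 + 350×964 + 35×809 + 25×413
  = 440310 + 60515 + 46550 + 29040 + 233475 + 39400 + 341900 + 337400 + 28315 + 10325 = 1567230
Sum of weights = 1129 + 931 + 665 + 242 + 849 + 985 + 1052 + 964 + 809 + 413 = 8039
Weighted mean = 1567230 / 8039 = 194.95335

195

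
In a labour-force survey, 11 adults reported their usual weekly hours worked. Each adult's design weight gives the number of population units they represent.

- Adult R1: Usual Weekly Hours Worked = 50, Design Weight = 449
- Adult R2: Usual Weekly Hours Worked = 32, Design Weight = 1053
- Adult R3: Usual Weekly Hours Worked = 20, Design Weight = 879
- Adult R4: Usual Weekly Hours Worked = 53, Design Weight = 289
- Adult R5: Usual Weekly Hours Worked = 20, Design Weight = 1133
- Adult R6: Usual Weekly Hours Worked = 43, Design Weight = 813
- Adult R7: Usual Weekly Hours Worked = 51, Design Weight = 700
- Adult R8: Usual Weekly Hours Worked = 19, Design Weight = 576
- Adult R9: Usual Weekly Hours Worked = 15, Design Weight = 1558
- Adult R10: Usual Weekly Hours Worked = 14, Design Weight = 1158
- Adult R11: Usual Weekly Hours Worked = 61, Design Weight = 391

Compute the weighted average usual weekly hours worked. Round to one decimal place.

28.5

Weighted sum = 50×449 + 32×1053 + 20×879 + 53×289 + 20×1133 + 43×813 + 51×700 + 19×576 + 15×1558 + 14×1158 + 61×391
  = 22450 + 33696 + 17580 + 15317 + 22660 + 34959 + 35700 + 10944 + 23370 + 16212 + 23851 = 256739
Sum of weights = 8999
Weighted mean = 256739 / 8999 = 28.529726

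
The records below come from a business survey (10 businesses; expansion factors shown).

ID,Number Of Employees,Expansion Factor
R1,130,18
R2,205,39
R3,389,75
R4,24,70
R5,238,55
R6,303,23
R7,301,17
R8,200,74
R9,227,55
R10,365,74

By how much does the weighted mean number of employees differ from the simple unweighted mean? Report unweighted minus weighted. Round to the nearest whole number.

Unweighted sum = 130 + 205 + 389 + 24 + 238 + 303 + 301 + 200 + 227 + 365 = 2382
Unweighted mean = 2382 / 10 = 238.2
Weighted sum = 120661
Sum of weights = 18 + 39 + 75 + 70 + 55 + 23 + 17 + 74 + 55 + 74 = 500
Weighted mean = 120661 / 500 = 241.322
Difference (unweighted minus weighted) = -3.122

-3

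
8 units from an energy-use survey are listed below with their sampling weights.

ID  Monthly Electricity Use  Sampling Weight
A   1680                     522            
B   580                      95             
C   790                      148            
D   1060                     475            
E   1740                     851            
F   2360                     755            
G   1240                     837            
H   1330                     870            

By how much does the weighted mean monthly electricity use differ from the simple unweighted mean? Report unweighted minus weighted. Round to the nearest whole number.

Unweighted sum = 1680 + 580 + 790 + 1060 + 1740 + 2360 + 1240 + 1330 = 10780
Unweighted mean = 10780 / 8 = 1347.5
Weighted sum = 1680×522 + 580×95 + 790×148 + 1060×475 + 1740×851 + 2360×755 + 1240×837 + 1330×870
  = 876960 + 55100 + 116920 + 503500 + 1480740 + 1781800 + 1037880 + 1157100 = 7010000
Sum of weights = 522 + 95 + 148 + 475 + 851 + 755 + 837 + 870 = 4553
Weighted mean = 7010000 / 4553 = 1539.6442
Difference (unweighted minus weighted) = -192.14419

-192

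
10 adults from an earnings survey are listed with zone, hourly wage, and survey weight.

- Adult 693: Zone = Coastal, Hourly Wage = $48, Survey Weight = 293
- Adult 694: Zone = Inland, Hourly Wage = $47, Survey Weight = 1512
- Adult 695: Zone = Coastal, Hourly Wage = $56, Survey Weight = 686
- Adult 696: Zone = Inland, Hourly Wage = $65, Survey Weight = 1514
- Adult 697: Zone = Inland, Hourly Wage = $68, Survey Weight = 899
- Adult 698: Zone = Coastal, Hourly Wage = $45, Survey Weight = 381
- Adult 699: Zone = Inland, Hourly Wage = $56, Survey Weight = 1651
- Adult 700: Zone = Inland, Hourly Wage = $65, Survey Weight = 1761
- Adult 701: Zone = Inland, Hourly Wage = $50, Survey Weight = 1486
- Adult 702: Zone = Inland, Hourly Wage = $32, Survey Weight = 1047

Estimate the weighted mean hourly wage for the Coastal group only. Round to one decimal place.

Coastal rows: 693, 695, 698
Weighted sum = 48×293 + 56×686 + 45×381
  = 14064 + 38416 + 17145 = 69625
Sum of weights = 293 + 686 + 381 = 1360
Weighted mean = 69625 / 1360 = 51.194853

51.2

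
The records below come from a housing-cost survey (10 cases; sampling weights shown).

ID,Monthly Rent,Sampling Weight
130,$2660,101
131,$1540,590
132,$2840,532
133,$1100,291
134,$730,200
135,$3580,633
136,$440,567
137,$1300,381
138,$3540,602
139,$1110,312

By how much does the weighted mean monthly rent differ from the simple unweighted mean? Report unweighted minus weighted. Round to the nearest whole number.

-169

Unweighted sum = 2660 + 1540 + 2840 + 1100 + 730 + 3580 + 440 + 1300 + 3540 + 1110 = 18840
Unweighted mean = 18840 / 10 = 1884
Weighted sum = 2660×101 + 1540×590 + 2840×532 + 1100×291 + 730×200 + 3580×633 + 440×567 + 1300×381 + 3540×602 + 1110×312
  = 268660 + 908600 + 1510880 + 320100 + 146000 + 2266140 + 249480 + 495300 + 2131080 + 346320 = 8642560
Sum of weights = 101 + 590 + 532 + 291 + 200 + 633 + 567 + 381 + 602 + 312 = 4209
Weighted mean = 8642560 / 4209 = 2053.3523
Difference (unweighted minus weighted) = -169.35234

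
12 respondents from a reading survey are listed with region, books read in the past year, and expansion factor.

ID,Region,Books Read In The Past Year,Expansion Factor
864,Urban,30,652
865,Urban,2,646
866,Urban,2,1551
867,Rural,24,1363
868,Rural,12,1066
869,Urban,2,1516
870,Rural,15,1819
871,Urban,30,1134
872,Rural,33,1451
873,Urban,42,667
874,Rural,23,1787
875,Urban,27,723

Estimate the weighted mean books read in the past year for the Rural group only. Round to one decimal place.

Rural rows: 867, 868, 870, 872, 874
Weighted sum = 161773
Sum of weights = 1363 + 1066 + 1819 + 1451 + 1787 = 7486
Weighted mean = 161773 / 7486 = 21.610072

21.6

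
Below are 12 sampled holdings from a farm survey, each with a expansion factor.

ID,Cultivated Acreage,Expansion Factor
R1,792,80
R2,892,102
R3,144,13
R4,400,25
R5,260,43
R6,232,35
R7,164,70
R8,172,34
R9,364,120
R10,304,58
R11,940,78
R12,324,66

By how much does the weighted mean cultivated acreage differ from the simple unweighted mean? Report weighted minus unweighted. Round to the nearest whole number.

Unweighted sum = 792 + 892 + 144 + 400 + 260 + 232 + 164 + 172 + 364 + 304 + 940 + 324 = 4988
Unweighted mean = 4988 / 12 = 415.66667
Weighted sum = 792×80 + 892×102 + 144×13 + 400×25 + 260×43 + 232×35 + 164×70 + 172×34 + 364×120 + 304×58 + 940×78 + 324×66
  = 358860
Sum of weights = 80 + 102 + 13 + 25 + 43 + 35 + 70 + 34 + 120 + 58 + 78 + 66 = 724
Weighted mean = 358860 / 724 = 495.66298
Difference (weighted minus unweighted) = 79.996317

80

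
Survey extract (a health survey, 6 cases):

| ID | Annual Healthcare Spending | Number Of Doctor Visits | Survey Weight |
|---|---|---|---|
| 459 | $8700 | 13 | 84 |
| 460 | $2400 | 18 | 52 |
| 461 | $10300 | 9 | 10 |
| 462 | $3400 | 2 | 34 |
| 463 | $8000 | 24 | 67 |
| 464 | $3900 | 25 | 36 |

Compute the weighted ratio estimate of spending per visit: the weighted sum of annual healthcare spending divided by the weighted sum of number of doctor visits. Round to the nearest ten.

370

Σ wᵢ·y = 8700×84 + 2400×52 + 10300×10 + 3400×34 + 8000×67 + 3900×36
  = 730800 + 124800 + 103000 + 115600 + 536000 + 140400 = 1750600
Σ wᵢ·x = 13×84 + 18×52 + 9×10 + 2×34 + 24×67 + 25×36
  = 1092 + 936 + 90 + 68 + 1608 + 900 = 4694
Ratio = 1750600 / 4694 = 372.94418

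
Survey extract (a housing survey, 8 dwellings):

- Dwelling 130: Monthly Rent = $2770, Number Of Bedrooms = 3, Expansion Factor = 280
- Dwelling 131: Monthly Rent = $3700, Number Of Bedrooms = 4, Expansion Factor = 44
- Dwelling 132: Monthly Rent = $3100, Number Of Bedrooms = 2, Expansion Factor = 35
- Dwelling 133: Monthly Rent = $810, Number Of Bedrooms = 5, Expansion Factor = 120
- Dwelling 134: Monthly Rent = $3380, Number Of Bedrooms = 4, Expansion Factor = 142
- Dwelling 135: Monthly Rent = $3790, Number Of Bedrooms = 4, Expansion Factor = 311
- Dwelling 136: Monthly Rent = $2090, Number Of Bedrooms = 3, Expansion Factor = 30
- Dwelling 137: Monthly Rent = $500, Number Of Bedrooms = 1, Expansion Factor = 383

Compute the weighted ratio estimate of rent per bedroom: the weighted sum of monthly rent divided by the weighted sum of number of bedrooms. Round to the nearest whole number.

Σ wᵢ·y = 2770×280 + 3700×44 + 3100×35 + 810×120 + 3380×142 + 3790×311 + 2090×30 + 500×383
  = 3056950
Σ wᵢ·x = 3×280 + 4×44 + 2×35 + 5×120 + 4×142 + 4×311 + 3×30 + 1×383
  = 840 + 176 + 70 + 600 + 568 + 1244 + 90 + 383 = 3971
Ratio = 3056950 / 3971 = 769.81869

770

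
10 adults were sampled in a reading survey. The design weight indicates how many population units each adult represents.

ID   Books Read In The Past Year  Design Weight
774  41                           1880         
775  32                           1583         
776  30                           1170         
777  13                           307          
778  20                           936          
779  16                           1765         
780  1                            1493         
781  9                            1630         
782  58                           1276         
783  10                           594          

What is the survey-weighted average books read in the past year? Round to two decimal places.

24.53

Weighted sum = 41×1880 + 32×1583 + 30×1170 + 13×307 + 20×936 + 16×1765 + 1×1493 + 9×1630 + 58×1276 + 10×594
  = 77080 + 50656 + 35100 + 3991 + 18720 + 28240 + 1493 + 14670 + 74008 + 5940 = 309898
Sum of weights = 1880 + 1583 + 1170 + 307 + 936 + 1765 + 1493 + 1630 + 1276 + 594 = 12634
Weighted mean = 309898 / 12634 = 24.52889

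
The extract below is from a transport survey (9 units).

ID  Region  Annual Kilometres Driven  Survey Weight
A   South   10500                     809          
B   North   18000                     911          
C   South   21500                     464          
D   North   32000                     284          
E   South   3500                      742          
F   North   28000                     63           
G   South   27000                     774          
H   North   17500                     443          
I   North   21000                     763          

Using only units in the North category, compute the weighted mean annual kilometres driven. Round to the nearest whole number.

North rows: B, D, F, H, I
Weighted sum = 18000×911 + 32000×284 + 28000×63 + 17500×443 + 21000×763
  = 16398000 + 9088000 + 1764000 + 7752500 + 16023000 = 51025500
Sum of weights = 911 + 284 + 63 + 443 + 763 = 2464
Weighted mean = 51025500 / 2464 = 20708.401

20708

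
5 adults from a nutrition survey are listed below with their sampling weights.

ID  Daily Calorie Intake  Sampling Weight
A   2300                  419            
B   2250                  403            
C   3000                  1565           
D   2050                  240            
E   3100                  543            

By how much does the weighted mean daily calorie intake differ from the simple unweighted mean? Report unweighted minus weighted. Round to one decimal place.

-217.3

Unweighted sum = 2300 + 2250 + 3000 + 2050 + 3100 = 12700
Unweighted mean = 12700 / 5 = 2540
Weighted sum = 2300×419 + 2250×403 + 3000×1565 + 2050×240 + 3100×543
  = 963700 + 906750 + 4695000 + 492000 + 1683300 = 8740750
Sum of weights = 419 + 403 + 1565 + 240 + 543 = 3170
Weighted mean = 8740750 / 3170 = 2757.3344
Difference (unweighted minus weighted) = -217.33438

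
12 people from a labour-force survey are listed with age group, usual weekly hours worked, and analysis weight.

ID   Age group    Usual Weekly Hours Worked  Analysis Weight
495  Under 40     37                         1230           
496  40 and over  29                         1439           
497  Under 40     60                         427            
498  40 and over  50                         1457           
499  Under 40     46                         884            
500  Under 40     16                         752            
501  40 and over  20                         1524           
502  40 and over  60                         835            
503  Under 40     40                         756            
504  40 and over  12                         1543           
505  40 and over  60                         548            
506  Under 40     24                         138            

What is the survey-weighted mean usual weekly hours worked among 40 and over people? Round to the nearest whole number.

34

40 and over rows: 496, 498, 501, 502, 504, 505
Weighted sum = 29×1439 + 50×1457 + 20×1524 + 60×835 + 12×1543 + 60×548
  = 41731 + 72850 + 30480 + 50100 + 18516 + 32880 = 246557
Sum of weights = 1439 + 1457 + 1524 + 835 + 1543 + 548 = 7346
Weighted mean = 246557 / 7346 = 33.563436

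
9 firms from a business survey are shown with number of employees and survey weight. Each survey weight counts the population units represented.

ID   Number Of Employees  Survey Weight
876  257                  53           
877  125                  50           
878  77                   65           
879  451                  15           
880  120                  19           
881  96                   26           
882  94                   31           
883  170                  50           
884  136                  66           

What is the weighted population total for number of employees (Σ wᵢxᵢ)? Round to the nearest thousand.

57000

Weighted total = 257×53 + 125×50 + 77×65 + 451×15 + 120×19 + 96×26 + 94×31 + 170×50 + 136×66
  = 56807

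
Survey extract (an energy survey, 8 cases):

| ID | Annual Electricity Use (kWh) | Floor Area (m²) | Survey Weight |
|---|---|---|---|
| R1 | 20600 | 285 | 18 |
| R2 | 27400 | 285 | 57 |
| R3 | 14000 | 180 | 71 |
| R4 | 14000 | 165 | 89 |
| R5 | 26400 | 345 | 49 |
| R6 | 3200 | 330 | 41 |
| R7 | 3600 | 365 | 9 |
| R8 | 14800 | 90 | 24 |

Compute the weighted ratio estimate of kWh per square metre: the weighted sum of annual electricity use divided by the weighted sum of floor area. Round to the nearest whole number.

Σ wᵢ·y = 5985000
Σ wᵢ·x = 285×18 + 285×57 + 180×71 + 165×89 + 345×49 + 330×41 + 365×9 + 90×24
  = 5130 + 16245 + 12780 + 14685 + 16905 + 13530 + 3285 + 2160 = 84720
Ratio = 5985000 / 84720 = 70.644476

71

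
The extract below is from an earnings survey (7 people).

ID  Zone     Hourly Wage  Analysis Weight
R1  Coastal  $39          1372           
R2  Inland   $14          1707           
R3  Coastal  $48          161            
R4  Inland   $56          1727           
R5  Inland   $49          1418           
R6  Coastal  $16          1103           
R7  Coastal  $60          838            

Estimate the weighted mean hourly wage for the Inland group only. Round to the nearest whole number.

39

Inland rows: R2, R4, R5
Weighted sum = 14×1707 + 56×1727 + 49×1418
  = 23898 + 96712 + 69482 = 190092
Sum of weights = 1707 + 1727 + 1418 = 4852
Weighted mean = 190092 / 4852 = 39.178071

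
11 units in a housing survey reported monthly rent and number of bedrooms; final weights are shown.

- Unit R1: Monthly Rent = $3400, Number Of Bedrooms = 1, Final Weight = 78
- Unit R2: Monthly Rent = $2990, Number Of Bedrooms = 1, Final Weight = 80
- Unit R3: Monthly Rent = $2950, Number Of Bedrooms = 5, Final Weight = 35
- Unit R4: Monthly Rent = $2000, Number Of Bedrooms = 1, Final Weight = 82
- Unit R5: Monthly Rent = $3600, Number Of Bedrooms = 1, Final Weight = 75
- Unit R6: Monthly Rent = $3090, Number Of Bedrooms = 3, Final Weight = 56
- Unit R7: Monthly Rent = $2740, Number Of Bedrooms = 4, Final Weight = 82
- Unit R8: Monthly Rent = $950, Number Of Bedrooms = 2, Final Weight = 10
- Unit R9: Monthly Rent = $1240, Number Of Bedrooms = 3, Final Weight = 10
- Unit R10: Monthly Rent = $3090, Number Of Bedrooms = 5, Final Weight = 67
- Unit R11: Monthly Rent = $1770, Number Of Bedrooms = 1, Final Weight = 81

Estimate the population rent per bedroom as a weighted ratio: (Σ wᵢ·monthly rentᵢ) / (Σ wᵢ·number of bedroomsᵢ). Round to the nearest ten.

Σ wᵢ·y = 3400×78 + 2990×80 + 2950×35 + 2000×82 + 3600×75 + 3090×56 + 2740×82 + 950×10 + 1240×10 + 3090×67 + 1770×81
  = 265200 + 239200 + 103250 + 164000 + 270000 + 173040 + 224680 + 9500 + 12400 + 207030 + 143370 = 1811670
Σ wᵢ·x = 1×78 + 1×80 + 5×35 + 1×82 + 1×75 + 3×56 + 4×82 + 2×10 + 3×10 + 5×67 + 1×81
  = 78 + 80 + 175 + 82 + 75 + 168 + 328 + 20 + 30 + 335 + 81 = 1452
Ratio = 1811670 / 1452 = 1247.7066

1250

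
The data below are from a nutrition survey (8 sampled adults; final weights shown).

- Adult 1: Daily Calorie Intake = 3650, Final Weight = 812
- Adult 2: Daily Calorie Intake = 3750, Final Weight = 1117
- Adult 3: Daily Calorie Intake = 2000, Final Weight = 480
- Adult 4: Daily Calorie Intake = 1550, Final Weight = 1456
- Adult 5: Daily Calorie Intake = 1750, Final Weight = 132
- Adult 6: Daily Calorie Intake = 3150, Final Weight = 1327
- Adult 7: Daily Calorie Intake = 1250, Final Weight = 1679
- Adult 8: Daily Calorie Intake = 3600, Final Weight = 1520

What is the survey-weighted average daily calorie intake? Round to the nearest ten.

Weighted sum = 3650×812 + 3750×1117 + 2000×480 + 1550×1456 + 1750×132 + 3150×1327 + 1250×1679 + 3600×1520
  = 2963800 + 4188750 + 960000 + 2256800 + 231000 + 4180050 + 2098750 + 5472000 = 22351150
Sum of weights = 812 + 1117 + 480 + 1456 + 132 + 1327 + 1679 + 1520 = 8523
Weighted mean = 22351150 / 8523 = 2622.451

2620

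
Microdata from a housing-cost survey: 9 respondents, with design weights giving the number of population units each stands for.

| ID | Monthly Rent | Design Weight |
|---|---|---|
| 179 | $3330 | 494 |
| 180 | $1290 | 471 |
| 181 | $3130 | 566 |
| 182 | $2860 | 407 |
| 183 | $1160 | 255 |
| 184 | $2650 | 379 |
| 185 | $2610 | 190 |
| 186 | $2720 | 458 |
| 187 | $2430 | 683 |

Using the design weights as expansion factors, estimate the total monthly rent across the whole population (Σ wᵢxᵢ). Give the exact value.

9889710

Weighted total = 3330×494 + 1290×471 + 3130×566 + 2860×407 + 1160×255 + 2650×379 + 2610×190 + 2720×458 + 2430×683
  = 1645020 + 607590 + 1771580 + 1164020 + 295800 + 1004350 + 495900 + 1245760 + 1659690 = 9889710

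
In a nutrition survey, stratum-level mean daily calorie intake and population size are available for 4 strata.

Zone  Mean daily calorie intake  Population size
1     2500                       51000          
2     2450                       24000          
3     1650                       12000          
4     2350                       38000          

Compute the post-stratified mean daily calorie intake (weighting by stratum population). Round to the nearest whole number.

2363

Σ Nₕ·x̄ₕ = 295400000
Σ Nₕ = 51000 + 24000 + 12000 + 38000 = 125000
Overall mean = 295400000 / 125000 = 2363.2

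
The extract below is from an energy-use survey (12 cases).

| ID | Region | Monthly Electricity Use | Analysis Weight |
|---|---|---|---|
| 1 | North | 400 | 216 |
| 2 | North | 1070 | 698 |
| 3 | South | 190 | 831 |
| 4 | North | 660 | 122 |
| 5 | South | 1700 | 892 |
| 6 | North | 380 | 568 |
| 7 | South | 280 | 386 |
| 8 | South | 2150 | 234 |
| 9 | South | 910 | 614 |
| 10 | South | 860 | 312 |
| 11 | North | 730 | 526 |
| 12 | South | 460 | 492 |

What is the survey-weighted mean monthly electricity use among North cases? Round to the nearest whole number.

711

North rows: 1, 2, 4, 6, 11
Weighted sum = 1513600
Sum of weights = 216 + 698 + 122 + 568 + 526 = 2130
Weighted mean = 1513600 / 2130 = 710.61033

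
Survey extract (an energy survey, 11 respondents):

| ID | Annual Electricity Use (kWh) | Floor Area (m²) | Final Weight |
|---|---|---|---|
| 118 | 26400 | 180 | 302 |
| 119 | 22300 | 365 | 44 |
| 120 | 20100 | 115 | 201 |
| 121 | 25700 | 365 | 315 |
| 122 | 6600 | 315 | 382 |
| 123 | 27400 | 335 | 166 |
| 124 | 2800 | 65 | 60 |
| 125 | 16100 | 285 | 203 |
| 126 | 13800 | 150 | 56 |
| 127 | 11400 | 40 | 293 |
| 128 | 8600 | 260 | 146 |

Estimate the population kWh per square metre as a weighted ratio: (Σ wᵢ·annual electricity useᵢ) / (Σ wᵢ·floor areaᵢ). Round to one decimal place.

Σ wᵢ·y = 26400×302 + 22300×44 + 20100×201 + 25700×315 + 6600×382 + 27400×166 + 2800×60 + 16100×203 + 13800×56 + 11400×293 + 8600×146
  = 36964100
Σ wᵢ·x = 180×302 + 365×44 + 115×201 + 365×315 + 315×382 + 335×166 + 65×60 + 285×203 + 150×56 + 40×293 + 260×146
  = 54360 + 16060 + 23115 + 114975 + 120330 + 55610 + 3900 + 57855 + 8400 + 11720 + 37960 = 504285
Ratio = 36964100 / 504285 = 73.300019

73.3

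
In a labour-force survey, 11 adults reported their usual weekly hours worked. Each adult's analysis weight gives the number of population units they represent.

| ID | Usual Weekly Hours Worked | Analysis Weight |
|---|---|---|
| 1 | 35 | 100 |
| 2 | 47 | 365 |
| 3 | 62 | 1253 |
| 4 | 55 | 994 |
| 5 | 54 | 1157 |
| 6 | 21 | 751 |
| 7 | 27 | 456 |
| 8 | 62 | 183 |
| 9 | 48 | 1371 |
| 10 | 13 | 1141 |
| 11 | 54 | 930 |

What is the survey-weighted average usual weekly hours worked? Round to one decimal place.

Weighted sum = 35×100 + 47×365 + 62×1253 + 55×994 + 54×1157 + 21×751 + 27×456 + 62×183 + 48×1371 + 13×1141 + 54×930
  = 3500 + 17155 + 77686 + 54670 + 62478 + 15771 + 12312 + 11346 + 65808 + 14833 + 50220 = 385779
Sum of weights = 100 + 365 + 1253 + 994 + 1157 + 751 + 456 + 183 + 1371 + 1141 + 930 = 8701
Weighted mean = 385779 / 8701 = 44.337318

44.3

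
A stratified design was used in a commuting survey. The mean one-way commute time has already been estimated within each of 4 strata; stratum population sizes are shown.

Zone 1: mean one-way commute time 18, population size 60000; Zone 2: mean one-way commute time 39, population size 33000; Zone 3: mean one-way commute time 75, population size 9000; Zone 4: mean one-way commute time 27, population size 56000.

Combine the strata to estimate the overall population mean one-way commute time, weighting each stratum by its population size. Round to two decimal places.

Σ Nₕ·x̄ₕ = 18×60000 + 39×33000 + 75×9000 + 27×56000
  = 1080000 + 1287000 + 675000 + 1512000 = 4554000
Σ Nₕ = 60000 + 33000 + 9000 + 56000 = 158000
Overall mean = 4554000 / 158000 = 28.822785

28.82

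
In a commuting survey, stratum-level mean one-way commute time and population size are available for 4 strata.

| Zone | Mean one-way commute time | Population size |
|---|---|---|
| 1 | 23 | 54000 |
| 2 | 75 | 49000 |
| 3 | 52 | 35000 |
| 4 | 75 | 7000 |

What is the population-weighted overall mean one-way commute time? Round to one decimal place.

Σ Nₕ·x̄ₕ = 23×54000 + 75×49000 + 52×35000 + 75×7000
  = 7262000
Σ Nₕ = 54000 + 49000 + 35000 + 7000 = 145000
Overall mean = 7262000 / 145000 = 50.082759

50.1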